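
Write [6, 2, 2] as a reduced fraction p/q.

Fold from the inside: start with 2/1.
  2 + 1/2 = 5/2
  6 + 2/5 = 32/5

32/5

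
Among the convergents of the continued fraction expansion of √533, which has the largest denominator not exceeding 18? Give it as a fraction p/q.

277/12

√533 = [23; 11, 1, 1, 11, 46, …] (period length 5).
Convergents:
  p_0/q_0 = 23/1
  p_1/q_1 = 254/11
  p_2/q_2 = 277/12
  p_3/q_3 = 531/23
q_2 = 12 ≤ 18 < 23 = q_3, so the answer is 277/12.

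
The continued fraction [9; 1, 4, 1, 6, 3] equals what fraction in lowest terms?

Using pₖ = aₖpₖ₋₁ + pₖ₋₂ and qₖ = aₖqₖ₋₁ + qₖ₋₂:
  k=0: a=9, p=9, q=1
  k=1: a=1, p=10, q=1
  k=2: a=4, p=49, q=5
  k=3: a=1, p=59, q=6
  k=4: a=6, p=403, q=41
  k=5: a=3, p=1268, q=129

1268/129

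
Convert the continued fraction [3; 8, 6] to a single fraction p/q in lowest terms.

153/49

Fold from the inside: start with 6/1.
  8 + 1/6 = 49/6
  3 + 6/49 = 153/49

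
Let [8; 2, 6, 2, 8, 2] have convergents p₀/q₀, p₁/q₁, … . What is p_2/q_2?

Using pₖ = aₖpₖ₋₁ + pₖ₋₂, qₖ = aₖqₖ₋₁ + qₖ₋₂ (with p₋₁=1, p₋₂=0, q₋₁=0, q₋₂=1):
  k=0: a=8, p=8, q=1
  k=1: a=2, p=17, q=2
  k=2: a=6, p=110, q=13

110/13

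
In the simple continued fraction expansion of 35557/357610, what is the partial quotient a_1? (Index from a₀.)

10

35557 = 0·357610 + 35557   →  a_0 = 0
357610 = 10·35557 + 2040   →  a_1 = 10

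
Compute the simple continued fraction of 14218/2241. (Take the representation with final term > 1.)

14218 = 6*2241 + 772
2241 = 2*772 + 697
772 = 1*697 + 75
697 = 9*75 + 22
75 = 3*22 + 9
22 = 2*9 + 4
9 = 2*4 + 1
4 = 4*1 + 0  (stop)
So 14218/2241 = [6; 2, 1, 9, 3, 2, 2, 4].

[6; 2, 1, 9, 3, 2, 2, 4]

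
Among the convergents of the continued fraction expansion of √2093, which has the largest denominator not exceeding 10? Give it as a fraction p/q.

√2093 = [45; 1, 2, 1, 90, …] (period length 4).
Convergents:
  p_0/q_0 = 45/1
  p_1/q_1 = 46/1
  p_2/q_2 = 137/3
  p_3/q_3 = 183/4
  p_4/q_4 = 16607/363
q_3 = 4 ≤ 10 < 363 = q_4, so the answer is 183/4.

183/4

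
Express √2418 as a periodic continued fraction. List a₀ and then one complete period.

[49; 5, 1, 3, 2, 3, 1, 5, 98]

a₀ = ⌊√2418⌋ = 49.
With m₀=0, d₀=1 and mₖ₊₁ = dₖaₖ − mₖ, dₖ₊₁ = (n − mₖ₊₁²)/dₖ, aₖ₊₁ = ⌊(a₀+mₖ₊₁)/dₖ₊₁⌋:
  k=1: m=49, d=17, a=5
  k=2: m=36, d=66, a=1
  k=3: m=30, d=23, a=3
  k=4: m=39, d=39, a=2
  k=5: m=39, d=23, a=3
  k=6: m=30, d=66, a=1
  k=7: m=36, d=17, a=5
  k=8: m=49, d=1, a=98
d=1 and a=2a₀=98 at k=8, so the next step gives (m, d) = (49, 17) again — its k=1 value — and the period has length 8.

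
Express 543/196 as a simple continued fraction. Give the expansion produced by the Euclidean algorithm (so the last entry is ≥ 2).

543 = 2*196 + 151
196 = 1*151 + 45
151 = 3*45 + 16
45 = 2*16 + 13
16 = 1*13 + 3
13 = 4*3 + 1
3 = 3*1 + 0  (stop)
So 543/196 = [2; 1, 3, 2, 1, 4, 3].

[2; 1, 3, 2, 1, 4, 3]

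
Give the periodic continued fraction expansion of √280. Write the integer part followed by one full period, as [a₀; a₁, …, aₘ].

[16; 1, 2, 1, 2, 1, 32]

a₀ = ⌊√280⌋ = 16.
With m₀=0, d₀=1 and mₖ₊₁ = dₖaₖ − mₖ, dₖ₊₁ = (n − mₖ₊₁²)/dₖ, aₖ₊₁ = ⌊(a₀+mₖ₊₁)/dₖ₊₁⌋:
  k=1: m=16, d=24, a=1
  k=2: m=8, d=9, a=2
  k=3: m=10, d=20, a=1
  k=4: m=10, d=9, a=2
  k=5: m=8, d=24, a=1
  k=6: m=16, d=1, a=32
d=1 and a=2a₀=32 at k=6, so the next step gives (m, d) = (16, 24) again — its k=1 value — and the period has length 6.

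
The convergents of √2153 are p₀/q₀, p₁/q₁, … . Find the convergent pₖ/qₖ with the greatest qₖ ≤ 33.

√2153 = [46; 2, 2, 92, …] (period length 3).
Convergents:
  p_0/q_0 = 46/1
  p_1/q_1 = 93/2
  p_2/q_2 = 232/5
  p_3/q_3 = 21437/462
q_2 = 5 ≤ 33 < 462 = q_3, so the answer is 232/5.

232/5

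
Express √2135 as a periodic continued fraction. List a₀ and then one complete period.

a₀ = ⌊√2135⌋ = 46.

[46; 4, 1, 5, 1, 4, 92]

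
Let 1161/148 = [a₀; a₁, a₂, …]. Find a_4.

1161 = 7·148 + 125   →  a_0 = 7
148 = 1·125 + 23   →  a_1 = 1
125 = 5·23 + 10   →  a_2 = 5
23 = 2·10 + 3   →  a_3 = 2
10 = 3·3 + 1   →  a_4 = 3

3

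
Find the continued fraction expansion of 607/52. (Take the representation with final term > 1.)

[11; 1, 2, 17]

607 = 11*52 + 35
52 = 1*35 + 17
35 = 2*17 + 1
17 = 17*1 + 0  (stop)
So 607/52 = [11; 1, 2, 17].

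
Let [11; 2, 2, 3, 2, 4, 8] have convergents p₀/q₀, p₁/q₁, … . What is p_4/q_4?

Using pₖ = aₖpₖ₋₁ + pₖ₋₂, qₖ = aₖqₖ₋₁ + qₖ₋₂ (with p₋₁=1, p₋₂=0, q₋₁=0, q₋₂=1):
  k=0: a=11, p=11, q=1
  k=1: a=2, p=23, q=2
  k=2: a=2, p=57, q=5
  k=3: a=3, p=194, q=17
  k=4: a=2, p=445, q=39

445/39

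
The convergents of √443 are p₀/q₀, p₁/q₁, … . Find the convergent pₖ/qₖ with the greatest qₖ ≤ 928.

√443 = [21; 21, 42, …] (period length 2).
Convergents:
  p_0/q_0 = 21/1
  p_1/q_1 = 442/21
  p_2/q_2 = 18585/883
  p_3/q_3 = 390727/18564
q_2 = 883 ≤ 928 < 18564 = q_3, so the answer is 18585/883.

18585/883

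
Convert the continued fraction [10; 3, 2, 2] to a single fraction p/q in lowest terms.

175/17

Fold from the inside: start with 2/1.
  2 + 1/2 = 5/2
  3 + 2/5 = 17/5
  10 + 5/17 = 175/17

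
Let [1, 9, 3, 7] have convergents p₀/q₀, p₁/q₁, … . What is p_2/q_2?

Using pₖ = aₖpₖ₋₁ + pₖ₋₂, qₖ = aₖqₖ₋₁ + qₖ₋₂ (with p₋₁=1, p₋₂=0, q₋₁=0, q₋₂=1):
  k=0: a=1, p=1, q=1
  k=1: a=9, p=10, q=9
  k=2: a=3, p=31, q=28

31/28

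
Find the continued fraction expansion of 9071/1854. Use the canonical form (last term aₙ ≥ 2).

[4; 1, 8, 3, 6, 3, 3]

9071 = 4*1854 + 1655
1854 = 1*1655 + 199
1655 = 8*199 + 63
199 = 3*63 + 10
63 = 6*10 + 3
10 = 3*3 + 1
3 = 3*1 + 0  (stop)
So 9071/1854 = [4; 1, 8, 3, 6, 3, 3].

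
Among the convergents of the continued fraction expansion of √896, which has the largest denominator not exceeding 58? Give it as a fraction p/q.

√896 = [29; 1, 13, 1, 58, …] (period length 4).
Convergents:
  p_0/q_0 = 29/1
  p_1/q_1 = 30/1
  p_2/q_2 = 419/14
  p_3/q_3 = 449/15
  p_4/q_4 = 26461/884
q_3 = 15 ≤ 58 < 884 = q_4, so the answer is 449/15.

449/15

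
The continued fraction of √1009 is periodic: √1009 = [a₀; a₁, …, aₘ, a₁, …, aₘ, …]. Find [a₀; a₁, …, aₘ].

[31; 1, 3, 3, 1, 62]

a₀ = ⌊√1009⌋ = 31.
With m₀=0, d₀=1 and mₖ₊₁ = dₖaₖ − mₖ, dₖ₊₁ = (n − mₖ₊₁²)/dₖ, aₖ₊₁ = ⌊(a₀+mₖ₊₁)/dₖ₊₁⌋:
  k=1: m=31, d=48, a=1
  k=2: m=17, d=15, a=3
  k=3: m=28, d=15, a=3
  k=4: m=17, d=48, a=1
  k=5: m=31, d=1, a=62
d=1 and a=2a₀=62 at k=5, so the next step gives (m, d) = (31, 48) again — its k=1 value — and the period has length 5.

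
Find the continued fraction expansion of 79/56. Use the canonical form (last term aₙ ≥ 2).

[1; 2, 2, 3, 3]

79 = 1*56 + 23
56 = 2*23 + 10
23 = 2*10 + 3
10 = 3*3 + 1
3 = 3*1 + 0  (stop)
So 79/56 = [1; 2, 2, 3, 3].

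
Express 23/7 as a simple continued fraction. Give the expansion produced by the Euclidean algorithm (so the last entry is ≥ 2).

23 = 3*7 + 2
7 = 3*2 + 1
2 = 2*1 + 0  (stop)
So 23/7 = [3; 3, 2].

[3; 3, 2]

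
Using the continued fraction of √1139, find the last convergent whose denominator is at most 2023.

36449/1080

√1139 = [33; 1, 2, 1, 66, …] (period length 4).
Convergents:
  p_0/q_0 = 33/1
  p_1/q_1 = 34/1
  p_2/q_2 = 101/3
  p_3/q_3 = 135/4
  p_4/q_4 = 9011/267
  p_5/q_5 = 9146/271
  p_6/q_6 = 27303/809
  p_7/q_7 = 36449/1080
  p_8/q_8 = 2432937/72089
q_7 = 1080 ≤ 2023 < 72089 = q_8, so the answer is 36449/1080.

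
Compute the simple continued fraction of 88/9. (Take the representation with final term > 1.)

88 = 9·9 + 7
9 = 1·7 + 2
7 = 3·2 + 1
2 = 2·1 + 0  (stop)
So 88/9 = [9; 1, 3, 2].

[9; 1, 3, 2]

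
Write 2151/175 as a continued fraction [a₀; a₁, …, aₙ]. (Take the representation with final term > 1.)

2151 = 12·175 + 51
175 = 3·51 + 22
51 = 2·22 + 7
22 = 3·7 + 1
7 = 7·1 + 0  (stop)
So 2151/175 = [12; 3, 2, 3, 7].

[12; 3, 2, 3, 7]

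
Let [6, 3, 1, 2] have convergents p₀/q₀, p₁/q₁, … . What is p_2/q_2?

25/4

Using pₖ = aₖpₖ₋₁ + pₖ₋₂, qₖ = aₖqₖ₋₁ + qₖ₋₂ (with p₋₁=1, p₋₂=0, q₋₁=0, q₋₂=1):
  k=0: a=6, p=6, q=1
  k=1: a=3, p=19, q=3
  k=2: a=1, p=25, q=4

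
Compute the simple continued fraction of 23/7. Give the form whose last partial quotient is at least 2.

23 = 3*7 + 2
7 = 3*2 + 1
2 = 2*1 + 0  (stop)
So 23/7 = [3; 3, 2].

[3; 3, 2]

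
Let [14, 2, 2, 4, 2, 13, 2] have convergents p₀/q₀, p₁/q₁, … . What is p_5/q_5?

9495/659

Using pₖ = aₖpₖ₋₁ + pₖ₋₂, qₖ = aₖqₖ₋₁ + qₖ₋₂ (with p₋₁=1, p₋₂=0, q₋₁=0, q₋₂=1):
  k=0: a=14, p=14, q=1
  k=1: a=2, p=29, q=2
  k=2: a=2, p=72, q=5
  k=3: a=4, p=317, q=22
  k=4: a=2, p=706, q=49
  k=5: a=13, p=9495, q=659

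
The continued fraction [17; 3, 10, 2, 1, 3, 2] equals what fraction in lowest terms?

Using pₖ = aₖpₖ₋₁ + pₖ₋₂ and qₖ = aₖqₖ₋₁ + qₖ₋₂:
  k=0: a=17, p=17, q=1
  k=1: a=3, p=52, q=3
  k=2: a=10, p=537, q=31
  k=3: a=2, p=1126, q=65
  k=4: a=1, p=1663, q=96
  k=5: a=3, p=6115, q=353
  k=6: a=2, p=13893, q=802

13893/802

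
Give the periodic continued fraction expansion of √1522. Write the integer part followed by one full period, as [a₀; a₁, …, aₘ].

a₀ = ⌊√1522⌋ = 39.
With m₀=0, d₀=1 and mₖ₊₁ = dₖaₖ − mₖ, dₖ₊₁ = (n − mₖ₊₁²)/dₖ, aₖ₊₁ = ⌊(a₀+mₖ₊₁)/dₖ₊₁⌋:
  k=1: m=39, d=1, a=78
d=1 and a=2a₀=78 at k=1, so the next step gives (m, d) = (39, 1) again — its k=1 value — and the period has length 1.

[39; 78]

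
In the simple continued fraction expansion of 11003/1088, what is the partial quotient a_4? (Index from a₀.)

11003 = 10·1088 + 123   →  a_0 = 10
1088 = 8·123 + 104   →  a_1 = 8
123 = 1·104 + 19   →  a_2 = 1
104 = 5·19 + 9   →  a_3 = 5
19 = 2·9 + 1   →  a_4 = 2

2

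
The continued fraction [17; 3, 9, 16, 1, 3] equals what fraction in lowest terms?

Using pₖ = aₖpₖ₋₁ + pₖ₋₂ and qₖ = aₖqₖ₋₁ + qₖ₋₂:
  k=0: a=17, p=17, q=1
  k=1: a=3, p=52, q=3
  k=2: a=9, p=485, q=28
  k=3: a=16, p=7812, q=451
  k=4: a=1, p=8297, q=479
  k=5: a=3, p=32703, q=1888

32703/1888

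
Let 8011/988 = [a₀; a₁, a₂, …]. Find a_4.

8011 = 8·988 + 107   →  a_0 = 8
988 = 9·107 + 25   →  a_1 = 9
107 = 4·25 + 7   →  a_2 = 4
25 = 3·7 + 4   →  a_3 = 3
7 = 1·4 + 3   →  a_4 = 1

1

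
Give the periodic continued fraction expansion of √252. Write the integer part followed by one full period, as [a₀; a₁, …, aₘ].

[15; 1, 6, 1, 30]

a₀ = ⌊√252⌋ = 15.
With m₀=0, d₀=1 and mₖ₊₁ = dₖaₖ − mₖ, dₖ₊₁ = (n − mₖ₊₁²)/dₖ, aₖ₊₁ = ⌊(a₀+mₖ₊₁)/dₖ₊₁⌋:
  k=1: m=15, d=27, a=1
  k=2: m=12, d=4, a=6
  k=3: m=12, d=27, a=1
  k=4: m=15, d=1, a=30
d=1 and a=2a₀=30 at k=4, so the next step gives (m, d) = (15, 27) again — its k=1 value — and the period has length 4.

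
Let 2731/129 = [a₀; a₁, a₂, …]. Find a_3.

2731 = 21·129 + 22   →  a_0 = 21
129 = 5·22 + 19   →  a_1 = 5
22 = 1·19 + 3   →  a_2 = 1
19 = 6·3 + 1   →  a_3 = 6

6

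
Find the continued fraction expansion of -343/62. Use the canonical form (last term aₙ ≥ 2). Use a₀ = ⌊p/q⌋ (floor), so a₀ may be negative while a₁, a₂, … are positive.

-343 = -6×62 + 29
62 = 2×29 + 4
29 = 7×4 + 1
4 = 4×1 + 0  (stop)
So -343/62 = [-6; 2, 7, 4].

[-6; 2, 7, 4]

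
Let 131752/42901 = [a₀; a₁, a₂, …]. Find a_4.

1

131752 = 3·42901 + 3049   →  a_0 = 3
42901 = 14·3049 + 215   →  a_1 = 14
3049 = 14·215 + 39   →  a_2 = 14
215 = 5·39 + 20   →  a_3 = 5
39 = 1·20 + 19   →  a_4 = 1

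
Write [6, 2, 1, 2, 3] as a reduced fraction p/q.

Using pₖ = aₖpₖ₋₁ + pₖ₋₂ and qₖ = aₖqₖ₋₁ + qₖ₋₂:
  k=0: a=6, p=6, q=1
  k=1: a=2, p=13, q=2
  k=2: a=1, p=19, q=3
  k=3: a=2, p=51, q=8
  k=4: a=3, p=172, q=27

172/27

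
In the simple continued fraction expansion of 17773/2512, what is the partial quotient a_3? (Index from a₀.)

17773 = 7·2512 + 189   →  a_0 = 7
2512 = 13·189 + 55   →  a_1 = 13
189 = 3·55 + 24   →  a_2 = 3
55 = 2·24 + 7   →  a_3 = 2

2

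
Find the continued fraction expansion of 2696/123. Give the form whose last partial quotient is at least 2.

[21; 1, 11, 3, 3]

2696 = 21*123 + 113
123 = 1*113 + 10
113 = 11*10 + 3
10 = 3*3 + 1
3 = 3*1 + 0  (stop)
So 2696/123 = [21; 1, 11, 3, 3].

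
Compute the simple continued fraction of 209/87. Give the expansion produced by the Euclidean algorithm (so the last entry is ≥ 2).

209 = 2·87 + 35
87 = 2·35 + 17
35 = 2·17 + 1
17 = 17·1 + 0  (stop)
So 209/87 = [2; 2, 2, 17].

[2; 2, 2, 17]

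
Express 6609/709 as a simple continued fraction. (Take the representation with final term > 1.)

6609 = 9·709 + 228
709 = 3·228 + 25
228 = 9·25 + 3
25 = 8·3 + 1
3 = 3·1 + 0  (stop)
So 6609/709 = [9; 3, 9, 8, 3].

[9; 3, 9, 8, 3]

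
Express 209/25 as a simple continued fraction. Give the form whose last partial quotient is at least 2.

[8; 2, 1, 3, 2]

209 = 8·25 + 9
25 = 2·9 + 7
9 = 1·7 + 2
7 = 3·2 + 1
2 = 2·1 + 0  (stop)
So 209/25 = [8; 2, 1, 3, 2].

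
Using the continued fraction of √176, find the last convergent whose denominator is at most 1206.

√176 = [13; 3, 1, 3, 26, …] (period length 4).
Convergents:
  p_0/q_0 = 13/1
  p_1/q_1 = 40/3
  p_2/q_2 = 53/4
  p_3/q_3 = 199/15
  p_4/q_4 = 5227/394
  p_5/q_5 = 15880/1197
  p_6/q_6 = 21107/1591
q_5 = 1197 ≤ 1206 < 1591 = q_6, so the answer is 15880/1197.

15880/1197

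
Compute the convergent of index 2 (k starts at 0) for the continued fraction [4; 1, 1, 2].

Using pₖ = aₖpₖ₋₁ + pₖ₋₂, qₖ = aₖqₖ₋₁ + qₖ₋₂ (with p₋₁=1, p₋₂=0, q₋₁=0, q₋₂=1):
  k=0: a=4, p=4, q=1
  k=1: a=1, p=5, q=1
  k=2: a=1, p=9, q=2

9/2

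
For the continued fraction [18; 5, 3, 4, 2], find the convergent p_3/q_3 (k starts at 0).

Using pₖ = aₖpₖ₋₁ + pₖ₋₂, qₖ = aₖqₖ₋₁ + qₖ₋₂ (with p₋₁=1, p₋₂=0, q₋₁=0, q₋₂=1):
  k=0: a=18, p=18, q=1
  k=1: a=5, p=91, q=5
  k=2: a=3, p=291, q=16
  k=3: a=4, p=1255, q=69

1255/69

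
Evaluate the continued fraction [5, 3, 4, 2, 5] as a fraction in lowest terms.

839/158

Using pₖ = aₖpₖ₋₁ + pₖ₋₂ and qₖ = aₖqₖ₋₁ + qₖ₋₂:
  k=0: a=5, p=5, q=1
  k=1: a=3, p=16, q=3
  k=2: a=4, p=69, q=13
  k=3: a=2, p=154, q=29
  k=4: a=5, p=839, q=158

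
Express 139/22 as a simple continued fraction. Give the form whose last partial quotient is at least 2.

[6; 3, 7]

139 = 6*22 + 7
22 = 3*7 + 1
7 = 7*1 + 0  (stop)
So 139/22 = [6; 3, 7].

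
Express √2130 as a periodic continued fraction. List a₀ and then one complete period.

a₀ = ⌊√2130⌋ = 46.
With m₀=0, d₀=1 and mₖ₊₁ = dₖaₖ − mₖ, dₖ₊₁ = (n − mₖ₊₁²)/dₖ, aₖ₊₁ = ⌊(a₀+mₖ₊₁)/dₖ₊₁⌋:
  k=1: m=46, d=14, a=6
  k=2: m=38, d=49, a=1
  k=3: m=11, d=41, a=1
  k=4: m=30, d=30, a=2
  k=5: m=30, d=41, a=1
  k=6: m=11, d=49, a=1
  k=7: m=38, d=14, a=6
  k=8: m=46, d=1, a=92
d=1 and a=2a₀=92 at k=8, so the next step gives (m, d) = (46, 14) again — its k=1 value — and the period has length 8.

[46; 6, 1, 1, 2, 1, 1, 6, 92]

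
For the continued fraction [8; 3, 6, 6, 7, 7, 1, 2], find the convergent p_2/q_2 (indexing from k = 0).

Using pₖ = aₖpₖ₋₁ + pₖ₋₂, qₖ = aₖqₖ₋₁ + qₖ₋₂ (with p₋₁=1, p₋₂=0, q₋₁=0, q₋₂=1):
  k=0: a=8, p=8, q=1
  k=1: a=3, p=25, q=3
  k=2: a=6, p=158, q=19

158/19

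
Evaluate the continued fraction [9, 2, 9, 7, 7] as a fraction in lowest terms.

9133/964

Using pₖ = aₖpₖ₋₁ + pₖ₋₂ and qₖ = aₖqₖ₋₁ + qₖ₋₂:
  k=0: a=9, p=9, q=1
  k=1: a=2, p=19, q=2
  k=2: a=9, p=180, q=19
  k=3: a=7, p=1279, q=135
  k=4: a=7, p=9133, q=964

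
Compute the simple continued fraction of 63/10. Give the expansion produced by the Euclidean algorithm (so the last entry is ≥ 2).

[6; 3, 3]

63 = 6·10 + 3
10 = 3·3 + 1
3 = 3·1 + 0  (stop)
So 63/10 = [6; 3, 3].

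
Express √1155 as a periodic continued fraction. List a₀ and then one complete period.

[33; 1, 66]

a₀ = ⌊√1155⌋ = 33.
With m₀=0, d₀=1 and mₖ₊₁ = dₖaₖ − mₖ, dₖ₊₁ = (n − mₖ₊₁²)/dₖ, aₖ₊₁ = ⌊(a₀+mₖ₊₁)/dₖ₊₁⌋:
  k=1: m=33, d=66, a=1
  k=2: m=33, d=1, a=66
d=1 and a=2a₀=66 at k=2, so the next step gives (m, d) = (33, 66) again — its k=1 value — and the period has length 2.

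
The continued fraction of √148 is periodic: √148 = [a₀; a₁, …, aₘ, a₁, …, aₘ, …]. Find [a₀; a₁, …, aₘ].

a₀ = ⌊√148⌋ = 12.
With m₀=0, d₀=1 and mₖ₊₁ = dₖaₖ − mₖ, dₖ₊₁ = (n − mₖ₊₁²)/dₖ, aₖ₊₁ = ⌊(a₀+mₖ₊₁)/dₖ₊₁⌋:
  k=1: m=12, d=4, a=6
  k=2: m=12, d=1, a=24
d=1 and a=2a₀=24 at k=2, so the next step gives (m, d) = (12, 4) again — its k=1 value — and the period has length 2.

[12; 6, 24]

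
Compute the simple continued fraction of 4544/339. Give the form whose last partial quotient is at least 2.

[13; 2, 2, 9, 3, 2]

4544 = 13·339 + 137
339 = 2·137 + 65
137 = 2·65 + 7
65 = 9·7 + 2
7 = 3·2 + 1
2 = 2·1 + 0  (stop)
So 4544/339 = [13; 2, 2, 9, 3, 2].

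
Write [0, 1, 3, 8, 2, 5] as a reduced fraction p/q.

290/383

Fold from the inside: start with 5/1.
  2 + 1/5 = 11/5
  8 + 5/11 = 93/11
  3 + 11/93 = 290/93
  1 + 93/290 = 383/290
  0 + 290/383 = 290/383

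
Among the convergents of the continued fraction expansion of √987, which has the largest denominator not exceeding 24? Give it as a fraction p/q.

√987 = [31; 2, 2, 2, 62, …] (period length 4).
Convergents:
  p_0/q_0 = 31/1
  p_1/q_1 = 63/2
  p_2/q_2 = 157/5
  p_3/q_3 = 377/12
  p_4/q_4 = 23531/749
q_3 = 12 ≤ 24 < 749 = q_4, so the answer is 377/12.

377/12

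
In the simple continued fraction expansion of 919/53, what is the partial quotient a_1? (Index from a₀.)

919 = 17·53 + 18   →  a_0 = 17
53 = 2·18 + 17   →  a_1 = 2

2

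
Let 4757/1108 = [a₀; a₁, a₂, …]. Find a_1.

4757 = 4·1108 + 325   →  a_0 = 4
1108 = 3·325 + 133   →  a_1 = 3

3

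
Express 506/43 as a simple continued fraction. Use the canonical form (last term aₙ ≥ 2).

[11; 1, 3, 3, 3]

506 = 11×43 + 33
43 = 1×33 + 10
33 = 3×10 + 3
10 = 3×3 + 1
3 = 3×1 + 0  (stop)
So 506/43 = [11; 1, 3, 3, 3].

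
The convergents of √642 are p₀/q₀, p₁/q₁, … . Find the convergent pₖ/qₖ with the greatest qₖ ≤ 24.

76/3

√642 = [25; 2, 1, 24, 1, 2, 50, …] (period length 6).
Convergents:
  p_0/q_0 = 25/1
  p_1/q_1 = 51/2
  p_2/q_2 = 76/3
  p_3/q_3 = 1875/74
q_2 = 3 ≤ 24 < 74 = q_3, so the answer is 76/3.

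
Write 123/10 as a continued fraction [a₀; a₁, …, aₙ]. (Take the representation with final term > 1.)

123 = 12·10 + 3
10 = 3·3 + 1
3 = 3·1 + 0  (stop)
So 123/10 = [12; 3, 3].

[12; 3, 3]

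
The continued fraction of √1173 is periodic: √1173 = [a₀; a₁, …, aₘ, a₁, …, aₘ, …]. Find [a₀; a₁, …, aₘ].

a₀ = ⌊√1173⌋ = 34.
With m₀=0, d₀=1 and mₖ₊₁ = dₖaₖ − mₖ, dₖ₊₁ = (n − mₖ₊₁²)/dₖ, aₖ₊₁ = ⌊(a₀+mₖ₊₁)/dₖ₊₁⌋:
  k=1: m=34, d=17, a=4
  k=2: m=34, d=1, a=68
d=1 and a=2a₀=68 at k=2, so the next step gives (m, d) = (34, 17) again — its k=1 value — and the period has length 2.

[34; 4, 68]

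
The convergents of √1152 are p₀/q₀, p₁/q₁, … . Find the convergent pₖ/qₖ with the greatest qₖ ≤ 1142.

√1152 = [33; 1, 15, 1, 66, …] (period length 4).
Convergents:
  p_0/q_0 = 33/1
  p_1/q_1 = 34/1
  p_2/q_2 = 543/16
  p_3/q_3 = 577/17
  p_4/q_4 = 38625/1138
  p_5/q_5 = 39202/1155
q_4 = 1138 ≤ 1142 < 1155 = q_5, so the answer is 38625/1138.

38625/1138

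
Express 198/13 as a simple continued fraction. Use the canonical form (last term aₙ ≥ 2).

[15; 4, 3]

198 = 15·13 + 3
13 = 4·3 + 1
3 = 3·1 + 0  (stop)
So 198/13 = [15; 4, 3].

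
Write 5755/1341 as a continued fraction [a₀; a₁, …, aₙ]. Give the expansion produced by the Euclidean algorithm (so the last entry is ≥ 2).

5755 = 4·1341 + 391
1341 = 3·391 + 168
391 = 2·168 + 55
168 = 3·55 + 3
55 = 18·3 + 1
3 = 3·1 + 0  (stop)
So 5755/1341 = [4; 3, 2, 3, 18, 3].

[4; 3, 2, 3, 18, 3]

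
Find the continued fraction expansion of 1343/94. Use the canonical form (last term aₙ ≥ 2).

[14; 3, 2, 13]

1343 = 14·94 + 27
94 = 3·27 + 13
27 = 2·13 + 1
13 = 13·1 + 0  (stop)
So 1343/94 = [14; 3, 2, 13].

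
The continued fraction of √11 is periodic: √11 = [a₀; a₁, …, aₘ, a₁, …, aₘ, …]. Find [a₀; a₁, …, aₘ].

[3; 3, 6]

a₀ = ⌊√11⌋ = 3.
With m₀=0, d₀=1 and mₖ₊₁ = dₖaₖ − mₖ, dₖ₊₁ = (n − mₖ₊₁²)/dₖ, aₖ₊₁ = ⌊(a₀+mₖ₊₁)/dₖ₊₁⌋:
  k=1: m=3, d=2, a=3
  k=2: m=3, d=1, a=6
d=1 and a=2a₀=6 at k=2, so the next step gives (m, d) = (3, 2) again — its k=1 value — and the period has length 2.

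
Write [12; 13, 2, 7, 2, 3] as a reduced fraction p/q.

Using pₖ = aₖpₖ₋₁ + pₖ₋₂ and qₖ = aₖqₖ₋₁ + qₖ₋₂:
  k=0: a=12, p=12, q=1
  k=1: a=13, p=157, q=13
  k=2: a=2, p=326, q=27
  k=3: a=7, p=2439, q=202
  k=4: a=2, p=5204, q=431
  k=5: a=3, p=18051, q=1495

18051/1495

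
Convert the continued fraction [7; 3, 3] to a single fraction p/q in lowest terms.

Using pₖ = aₖpₖ₋₁ + pₖ₋₂ and qₖ = aₖqₖ₋₁ + qₖ₋₂:
  k=0: a=7, p=7, q=1
  k=1: a=3, p=22, q=3
  k=2: a=3, p=73, q=10

73/10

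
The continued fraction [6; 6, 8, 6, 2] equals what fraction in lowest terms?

Using pₖ = aₖpₖ₋₁ + pₖ₋₂ and qₖ = aₖqₖ₋₁ + qₖ₋₂:
  k=0: a=6, p=6, q=1
  k=1: a=6, p=37, q=6
  k=2: a=8, p=302, q=49
  k=3: a=6, p=1849, q=300
  k=4: a=2, p=4000, q=649

4000/649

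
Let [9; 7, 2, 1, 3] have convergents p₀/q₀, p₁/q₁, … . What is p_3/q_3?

201/22

Using pₖ = aₖpₖ₋₁ + pₖ₋₂, qₖ = aₖqₖ₋₁ + qₖ₋₂ (with p₋₁=1, p₋₂=0, q₋₁=0, q₋₂=1):
  k=0: a=9, p=9, q=1
  k=1: a=7, p=64, q=7
  k=2: a=2, p=137, q=15
  k=3: a=1, p=201, q=22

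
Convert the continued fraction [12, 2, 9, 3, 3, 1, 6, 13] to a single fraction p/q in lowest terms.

283084/22693

Fold from the inside: start with 13/1.
  6 + 1/13 = 79/13
  1 + 13/79 = 92/79
  3 + 79/92 = 355/92
  3 + 92/355 = 1157/355
  9 + 355/1157 = 10768/1157
  2 + 1157/10768 = 22693/10768
  12 + 10768/22693 = 283084/22693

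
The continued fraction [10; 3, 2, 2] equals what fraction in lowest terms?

175/17

Using pₖ = aₖpₖ₋₁ + pₖ₋₂ and qₖ = aₖqₖ₋₁ + qₖ₋₂:
  k=0: a=10, p=10, q=1
  k=1: a=3, p=31, q=3
  k=2: a=2, p=72, q=7
  k=3: a=2, p=175, q=17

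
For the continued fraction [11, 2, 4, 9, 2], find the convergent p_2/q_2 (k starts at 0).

103/9

Using pₖ = aₖpₖ₋₁ + pₖ₋₂, qₖ = aₖqₖ₋₁ + qₖ₋₂ (with p₋₁=1, p₋₂=0, q₋₁=0, q₋₂=1):
  k=0: a=11, p=11, q=1
  k=1: a=2, p=23, q=2
  k=2: a=4, p=103, q=9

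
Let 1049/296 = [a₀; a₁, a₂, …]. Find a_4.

1049 = 3·296 + 161   →  a_0 = 3
296 = 1·161 + 135   →  a_1 = 1
161 = 1·135 + 26   →  a_2 = 1
135 = 5·26 + 5   →  a_3 = 5
26 = 5·5 + 1   →  a_4 = 5

5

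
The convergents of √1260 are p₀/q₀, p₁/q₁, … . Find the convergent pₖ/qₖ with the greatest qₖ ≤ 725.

10081/284

√1260 = [35; 2, 70, …] (period length 2).
Convergents:
  p_0/q_0 = 35/1
  p_1/q_1 = 71/2
  p_2/q_2 = 5005/141
  p_3/q_3 = 10081/284
  p_4/q_4 = 710675/20021
q_3 = 284 ≤ 725 < 20021 = q_4, so the answer is 10081/284.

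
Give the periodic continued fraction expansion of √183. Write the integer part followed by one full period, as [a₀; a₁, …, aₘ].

[13; 1, 1, 8, 1, 1, 26]

a₀ = ⌊√183⌋ = 13.
With m₀=0, d₀=1 and mₖ₊₁ = dₖaₖ − mₖ, dₖ₊₁ = (n − mₖ₊₁²)/dₖ, aₖ₊₁ = ⌊(a₀+mₖ₊₁)/dₖ₊₁⌋:
  k=1: m=13, d=14, a=1
  k=2: m=1, d=13, a=1
  k=3: m=12, d=3, a=8
  k=4: m=12, d=13, a=1
  k=5: m=1, d=14, a=1
  k=6: m=13, d=1, a=26
d=1 and a=2a₀=26 at k=6, so the next step gives (m, d) = (13, 14) again — its k=1 value — and the period has length 6.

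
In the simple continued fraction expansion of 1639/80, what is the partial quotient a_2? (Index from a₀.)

1639 = 20·80 + 39   →  a_0 = 20
80 = 2·39 + 2   →  a_1 = 2
39 = 19·2 + 1   →  a_2 = 19

19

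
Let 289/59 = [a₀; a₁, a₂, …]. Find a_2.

8

289 = 4·59 + 53   →  a_0 = 4
59 = 1·53 + 6   →  a_1 = 1
53 = 8·6 + 5   →  a_2 = 8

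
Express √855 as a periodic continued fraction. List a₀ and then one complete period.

a₀ = ⌊√855⌋ = 29.
With m₀=0, d₀=1 and mₖ₊₁ = dₖaₖ − mₖ, dₖ₊₁ = (n − mₖ₊₁²)/dₖ, aₖ₊₁ = ⌊(a₀+mₖ₊₁)/dₖ₊₁⌋:
  k=1: m=29, d=14, a=4
  k=2: m=27, d=9, a=6
  k=3: m=27, d=14, a=4
  k=4: m=29, d=1, a=58
d=1 and a=2a₀=58 at k=4, so the next step gives (m, d) = (29, 14) again — its k=1 value — and the period has length 4.

[29; 4, 6, 4, 58]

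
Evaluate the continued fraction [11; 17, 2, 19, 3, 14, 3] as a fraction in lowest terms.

Fold from the inside: start with 3/1.
  14 + 1/3 = 43/3
  3 + 3/43 = 132/43
  19 + 43/132 = 2551/132
  2 + 132/2551 = 5234/2551
  17 + 2551/5234 = 91529/5234
  11 + 5234/91529 = 1012053/91529

1012053/91529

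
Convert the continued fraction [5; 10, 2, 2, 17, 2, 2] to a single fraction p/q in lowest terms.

Fold from the inside: start with 2/1.
  2 + 1/2 = 5/2
  17 + 2/5 = 87/5
  2 + 5/87 = 179/87
  2 + 87/179 = 445/179
  10 + 179/445 = 4629/445
  5 + 445/4629 = 23590/4629

23590/4629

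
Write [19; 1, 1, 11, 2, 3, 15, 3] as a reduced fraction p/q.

152771/7826

Using pₖ = aₖpₖ₋₁ + pₖ₋₂ and qₖ = aₖqₖ₋₁ + qₖ₋₂:
  k=0: a=19, p=19, q=1
  k=1: a=1, p=20, q=1
  k=2: a=1, p=39, q=2
  k=3: a=11, p=449, q=23
  k=4: a=2, p=937, q=48
  k=5: a=3, p=3260, q=167
  k=6: a=15, p=49837, q=2553
  k=7: a=3, p=152771, q=7826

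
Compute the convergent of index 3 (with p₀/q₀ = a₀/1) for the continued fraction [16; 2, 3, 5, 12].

Using pₖ = aₖpₖ₋₁ + pₖ₋₂, qₖ = aₖqₖ₋₁ + qₖ₋₂ (with p₋₁=1, p₋₂=0, q₋₁=0, q₋₂=1):
  k=0: a=16, p=16, q=1
  k=1: a=2, p=33, q=2
  k=2: a=3, p=115, q=7
  k=3: a=5, p=608, q=37

608/37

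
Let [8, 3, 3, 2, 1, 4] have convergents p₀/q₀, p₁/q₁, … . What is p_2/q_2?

Using pₖ = aₖpₖ₋₁ + pₖ₋₂, qₖ = aₖqₖ₋₁ + qₖ₋₂ (with p₋₁=1, p₋₂=0, q₋₁=0, q₋₂=1):
  k=0: a=8, p=8, q=1
  k=1: a=3, p=25, q=3
  k=2: a=3, p=83, q=10

83/10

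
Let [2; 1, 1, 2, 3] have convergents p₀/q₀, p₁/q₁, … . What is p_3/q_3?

Using pₖ = aₖpₖ₋₁ + pₖ₋₂, qₖ = aₖqₖ₋₁ + qₖ₋₂ (with p₋₁=1, p₋₂=0, q₋₁=0, q₋₂=1):
  k=0: a=2, p=2, q=1
  k=1: a=1, p=3, q=1
  k=2: a=1, p=5, q=2
  k=3: a=2, p=13, q=5

13/5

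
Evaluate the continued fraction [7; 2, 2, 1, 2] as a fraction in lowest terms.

141/19

Using pₖ = aₖpₖ₋₁ + pₖ₋₂ and qₖ = aₖqₖ₋₁ + qₖ₋₂:
  k=0: a=7, p=7, q=1
  k=1: a=2, p=15, q=2
  k=2: a=2, p=37, q=5
  k=3: a=1, p=52, q=7
  k=4: a=2, p=141, q=19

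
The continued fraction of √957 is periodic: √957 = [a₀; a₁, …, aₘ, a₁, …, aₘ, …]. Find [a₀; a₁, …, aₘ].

[30; 1, 14, 2, 14, 1, 60]

a₀ = ⌊√957⌋ = 30.
With m₀=0, d₀=1 and mₖ₊₁ = dₖaₖ − mₖ, dₖ₊₁ = (n − mₖ₊₁²)/dₖ, aₖ₊₁ = ⌊(a₀+mₖ₊₁)/dₖ₊₁⌋:
  k=1: m=30, d=57, a=1
  k=2: m=27, d=4, a=14
  k=3: m=29, d=29, a=2
  k=4: m=29, d=4, a=14
  k=5: m=27, d=57, a=1
  k=6: m=30, d=1, a=60
d=1 and a=2a₀=60 at k=6, so the next step gives (m, d) = (30, 57) again — its k=1 value — and the period has length 6.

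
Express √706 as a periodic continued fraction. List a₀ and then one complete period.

[26; 1, 1, 3, 26, 3, 1, 1, 52]

a₀ = ⌊√706⌋ = 26.
With m₀=0, d₀=1 and mₖ₊₁ = dₖaₖ − mₖ, dₖ₊₁ = (n − mₖ₊₁²)/dₖ, aₖ₊₁ = ⌊(a₀+mₖ₊₁)/dₖ₊₁⌋:
  k=1: m=26, d=30, a=1
  k=2: m=4, d=23, a=1
  k=3: m=19, d=15, a=3
  k=4: m=26, d=2, a=26
  k=5: m=26, d=15, a=3
  k=6: m=19, d=23, a=1
  k=7: m=4, d=30, a=1
  k=8: m=26, d=1, a=52
d=1 and a=2a₀=52 at k=8, so the next step gives (m, d) = (26, 30) again — its k=1 value — and the period has length 8.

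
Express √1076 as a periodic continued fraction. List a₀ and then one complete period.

[32; 1, 4, 16, 4, 1, 64]

a₀ = ⌊√1076⌋ = 32.
With m₀=0, d₀=1 and mₖ₊₁ = dₖaₖ − mₖ, dₖ₊₁ = (n − mₖ₊₁²)/dₖ, aₖ₊₁ = ⌊(a₀+mₖ₊₁)/dₖ₊₁⌋:
  k=1: m=32, d=52, a=1
  k=2: m=20, d=13, a=4
  k=3: m=32, d=4, a=16
  k=4: m=32, d=13, a=4
  k=5: m=20, d=52, a=1
  k=6: m=32, d=1, a=64
d=1 and a=2a₀=64 at k=6, so the next step gives (m, d) = (32, 52) again — its k=1 value — and the period has length 6.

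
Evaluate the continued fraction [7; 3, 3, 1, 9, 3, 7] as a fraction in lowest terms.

Using pₖ = aₖpₖ₋₁ + pₖ₋₂ and qₖ = aₖqₖ₋₁ + qₖ₋₂:
  k=0: a=7, p=7, q=1
  k=1: a=3, p=22, q=3
  k=2: a=3, p=73, q=10
  k=3: a=1, p=95, q=13
  k=4: a=9, p=928, q=127
  k=5: a=3, p=2879, q=394
  k=6: a=7, p=21081, q=2885

21081/2885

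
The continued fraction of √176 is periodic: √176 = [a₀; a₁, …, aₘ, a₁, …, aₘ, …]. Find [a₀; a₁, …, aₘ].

[13; 3, 1, 3, 26]

a₀ = ⌊√176⌋ = 13.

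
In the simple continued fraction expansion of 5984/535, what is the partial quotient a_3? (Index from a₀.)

2

5984 = 11·535 + 99   →  a_0 = 11
535 = 5·99 + 40   →  a_1 = 5
99 = 2·40 + 19   →  a_2 = 2
40 = 2·19 + 2   →  a_3 = 2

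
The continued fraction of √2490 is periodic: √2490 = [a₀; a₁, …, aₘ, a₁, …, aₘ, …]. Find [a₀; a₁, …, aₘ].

a₀ = ⌊√2490⌋ = 49.
With m₀=0, d₀=1 and mₖ₊₁ = dₖaₖ − mₖ, dₖ₊₁ = (n − mₖ₊₁²)/dₖ, aₖ₊₁ = ⌊(a₀+mₖ₊₁)/dₖ₊₁⌋:
  k=1: m=49, d=89, a=1
  k=2: m=40, d=10, a=8
  k=3: m=40, d=89, a=1
  k=4: m=49, d=1, a=98
d=1 and a=2a₀=98 at k=4, so the next step gives (m, d) = (49, 89) again — its k=1 value — and the period has length 4.

[49; 1, 8, 1, 98]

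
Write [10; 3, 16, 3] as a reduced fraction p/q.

Fold from the inside: start with 3/1.
  16 + 1/3 = 49/3
  3 + 3/49 = 150/49
  10 + 49/150 = 1549/150

1549/150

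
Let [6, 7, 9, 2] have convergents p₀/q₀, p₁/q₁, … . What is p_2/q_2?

Using pₖ = aₖpₖ₋₁ + pₖ₋₂, qₖ = aₖqₖ₋₁ + qₖ₋₂ (with p₋₁=1, p₋₂=0, q₋₁=0, q₋₂=1):
  k=0: a=6, p=6, q=1
  k=1: a=7, p=43, q=7
  k=2: a=9, p=393, q=64

393/64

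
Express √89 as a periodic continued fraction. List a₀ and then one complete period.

a₀ = ⌊√89⌋ = 9.

[9; 2, 3, 3, 2, 18]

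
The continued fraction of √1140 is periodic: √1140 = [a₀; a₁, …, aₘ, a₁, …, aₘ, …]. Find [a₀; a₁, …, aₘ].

a₀ = ⌊√1140⌋ = 33.
With m₀=0, d₀=1 and mₖ₊₁ = dₖaₖ − mₖ, dₖ₊₁ = (n − mₖ₊₁²)/dₖ, aₖ₊₁ = ⌊(a₀+mₖ₊₁)/dₖ₊₁⌋:
  k=1: m=33, d=51, a=1
  k=2: m=18, d=16, a=3
  k=3: m=30, d=15, a=4
  k=4: m=30, d=16, a=3
  k=5: m=18, d=51, a=1
  k=6: m=33, d=1, a=66
d=1 and a=2a₀=66 at k=6, so the next step gives (m, d) = (33, 51) again — its k=1 value — and the period has length 6.

[33; 1, 3, 4, 3, 1, 66]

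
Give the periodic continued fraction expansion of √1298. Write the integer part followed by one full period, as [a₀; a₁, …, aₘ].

a₀ = ⌊√1298⌋ = 36.
With m₀=0, d₀=1 and mₖ₊₁ = dₖaₖ − mₖ, dₖ₊₁ = (n − mₖ₊₁²)/dₖ, aₖ₊₁ = ⌊(a₀+mₖ₊₁)/dₖ₊₁⌋:
  k=1: m=36, d=2, a=36
  k=2: m=36, d=1, a=72
d=1 and a=2a₀=72 at k=2, so the next step gives (m, d) = (36, 2) again — its k=1 value — and the period has length 2.

[36; 36, 72]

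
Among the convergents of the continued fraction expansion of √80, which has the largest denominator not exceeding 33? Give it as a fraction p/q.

√80 = [8; 1, 16, …] (period length 2).
Convergents:
  p_0/q_0 = 8/1
  p_1/q_1 = 9/1
  p_2/q_2 = 152/17
  p_3/q_3 = 161/18
  p_4/q_4 = 2728/305
q_3 = 18 ≤ 33 < 305 = q_4, so the answer is 161/18.

161/18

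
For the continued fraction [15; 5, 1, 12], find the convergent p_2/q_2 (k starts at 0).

91/6

Using pₖ = aₖpₖ₋₁ + pₖ₋₂, qₖ = aₖqₖ₋₁ + qₖ₋₂ (with p₋₁=1, p₋₂=0, q₋₁=0, q₋₂=1):
  k=0: a=15, p=15, q=1
  k=1: a=5, p=76, q=5
  k=2: a=1, p=91, q=6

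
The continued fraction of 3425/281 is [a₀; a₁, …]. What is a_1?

5

3425 = 12·281 + 53   →  a_0 = 12
281 = 5·53 + 16   →  a_1 = 5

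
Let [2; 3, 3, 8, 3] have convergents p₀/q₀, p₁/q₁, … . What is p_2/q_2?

Using pₖ = aₖpₖ₋₁ + pₖ₋₂, qₖ = aₖqₖ₋₁ + qₖ₋₂ (with p₋₁=1, p₋₂=0, q₋₁=0, q₋₂=1):
  k=0: a=2, p=2, q=1
  k=1: a=3, p=7, q=3
  k=2: a=3, p=23, q=10

23/10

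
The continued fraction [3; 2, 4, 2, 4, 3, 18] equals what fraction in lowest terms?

18127/5255

Using pₖ = aₖpₖ₋₁ + pₖ₋₂ and qₖ = aₖqₖ₋₁ + qₖ₋₂:
  k=0: a=3, p=3, q=1
  k=1: a=2, p=7, q=2
  k=2: a=4, p=31, q=9
  k=3: a=2, p=69, q=20
  k=4: a=4, p=307, q=89
  k=5: a=3, p=990, q=287
  k=6: a=18, p=18127, q=5255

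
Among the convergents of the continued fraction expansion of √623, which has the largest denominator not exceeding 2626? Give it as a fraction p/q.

31175/1249

√623 = [24; 1, 23, 1, 48, …] (period length 4).
Convergents:
  p_0/q_0 = 24/1
  p_1/q_1 = 25/1
  p_2/q_2 = 599/24
  p_3/q_3 = 624/25
  p_4/q_4 = 30551/1224
  p_5/q_5 = 31175/1249
  p_6/q_6 = 747576/29951
q_5 = 1249 ≤ 2626 < 29951 = q_6, so the answer is 31175/1249.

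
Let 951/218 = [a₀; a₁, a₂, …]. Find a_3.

3

951 = 4·218 + 79   →  a_0 = 4
218 = 2·79 + 60   →  a_1 = 2
79 = 1·60 + 19   →  a_2 = 1
60 = 3·19 + 3   →  a_3 = 3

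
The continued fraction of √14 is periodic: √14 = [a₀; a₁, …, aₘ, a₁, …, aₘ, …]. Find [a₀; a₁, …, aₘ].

[3; 1, 2, 1, 6]

a₀ = ⌊√14⌋ = 3.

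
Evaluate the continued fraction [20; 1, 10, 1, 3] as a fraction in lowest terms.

983/47

Using pₖ = aₖpₖ₋₁ + pₖ₋₂ and qₖ = aₖqₖ₋₁ + qₖ₋₂:
  k=0: a=20, p=20, q=1
  k=1: a=1, p=21, q=1
  k=2: a=10, p=230, q=11
  k=3: a=1, p=251, q=12
  k=4: a=3, p=983, q=47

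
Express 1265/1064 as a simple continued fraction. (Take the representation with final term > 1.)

1265 = 1×1064 + 201
1064 = 5×201 + 59
201 = 3×59 + 24
59 = 2×24 + 11
24 = 2×11 + 2
11 = 5×2 + 1
2 = 2×1 + 0  (stop)
So 1265/1064 = [1; 5, 3, 2, 2, 5, 2].

[1; 5, 3, 2, 2, 5, 2]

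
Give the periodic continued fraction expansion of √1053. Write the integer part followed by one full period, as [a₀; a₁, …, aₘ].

a₀ = ⌊√1053⌋ = 32.
With m₀=0, d₀=1 and mₖ₊₁ = dₖaₖ − mₖ, dₖ₊₁ = (n − mₖ₊₁²)/dₖ, aₖ₊₁ = ⌊(a₀+mₖ₊₁)/dₖ₊₁⌋:
  k=1: m=32, d=29, a=2
  k=2: m=26, d=13, a=4
  k=3: m=26, d=29, a=2
  k=4: m=32, d=1, a=64
d=1 and a=2a₀=64 at k=4, so the next step gives (m, d) = (32, 29) again — its k=1 value — and the period has length 4.

[32; 2, 4, 2, 64]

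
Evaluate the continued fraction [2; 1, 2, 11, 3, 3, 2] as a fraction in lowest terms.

Fold from the inside: start with 2/1.
  3 + 1/2 = 7/2
  3 + 2/7 = 23/7
  11 + 7/23 = 260/23
  2 + 23/260 = 543/260
  1 + 260/543 = 803/543
  2 + 543/803 = 2149/803

2149/803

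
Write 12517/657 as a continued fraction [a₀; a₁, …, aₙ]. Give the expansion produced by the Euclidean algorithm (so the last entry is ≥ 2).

12517 = 19*657 + 34
657 = 19*34 + 11
34 = 3*11 + 1
11 = 11*1 + 0  (stop)
So 12517/657 = [19; 19, 3, 11].

[19; 19, 3, 11]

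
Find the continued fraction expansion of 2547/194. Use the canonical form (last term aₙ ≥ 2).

[13; 7, 1, 3, 6]

2547 = 13×194 + 25
194 = 7×25 + 19
25 = 1×19 + 6
19 = 3×6 + 1
6 = 6×1 + 0  (stop)
So 2547/194 = [13; 7, 1, 3, 6].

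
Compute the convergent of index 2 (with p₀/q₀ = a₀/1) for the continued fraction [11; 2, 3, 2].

Using pₖ = aₖpₖ₋₁ + pₖ₋₂, qₖ = aₖqₖ₋₁ + qₖ₋₂ (with p₋₁=1, p₋₂=0, q₋₁=0, q₋₂=1):
  k=0: a=11, p=11, q=1
  k=1: a=2, p=23, q=2
  k=2: a=3, p=80, q=7

80/7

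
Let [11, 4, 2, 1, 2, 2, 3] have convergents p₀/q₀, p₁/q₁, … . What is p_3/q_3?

146/13

Using pₖ = aₖpₖ₋₁ + pₖ₋₂, qₖ = aₖqₖ₋₁ + qₖ₋₂ (with p₋₁=1, p₋₂=0, q₋₁=0, q₋₂=1):
  k=0: a=11, p=11, q=1
  k=1: a=4, p=45, q=4
  k=2: a=2, p=101, q=9
  k=3: a=1, p=146, q=13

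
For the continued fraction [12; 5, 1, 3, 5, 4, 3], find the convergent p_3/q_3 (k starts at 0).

Using pₖ = aₖpₖ₋₁ + pₖ₋₂, qₖ = aₖqₖ₋₁ + qₖ₋₂ (with p₋₁=1, p₋₂=0, q₋₁=0, q₋₂=1):
  k=0: a=12, p=12, q=1
  k=1: a=5, p=61, q=5
  k=2: a=1, p=73, q=6
  k=3: a=3, p=280, q=23

280/23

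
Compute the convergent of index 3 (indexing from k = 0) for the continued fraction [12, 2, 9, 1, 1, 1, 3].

Using pₖ = aₖpₖ₋₁ + pₖ₋₂, qₖ = aₖqₖ₋₁ + qₖ₋₂ (with p₋₁=1, p₋₂=0, q₋₁=0, q₋₂=1):
  k=0: a=12, p=12, q=1
  k=1: a=2, p=25, q=2
  k=2: a=9, p=237, q=19
  k=3: a=1, p=262, q=21

262/21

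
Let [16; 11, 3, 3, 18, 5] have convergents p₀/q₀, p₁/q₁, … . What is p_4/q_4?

Using pₖ = aₖpₖ₋₁ + pₖ₋₂, qₖ = aₖqₖ₋₁ + qₖ₋₂ (with p₋₁=1, p₋₂=0, q₋₁=0, q₋₂=1):
  k=0: a=16, p=16, q=1
  k=1: a=11, p=177, q=11
  k=2: a=3, p=547, q=34
  k=3: a=3, p=1818, q=113
  k=4: a=18, p=33271, q=2068

33271/2068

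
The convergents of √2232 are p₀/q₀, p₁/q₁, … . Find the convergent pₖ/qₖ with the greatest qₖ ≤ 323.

√2232 = [47; 4, 10, 4, 94, …] (period length 4).
Convergents:
  p_0/q_0 = 47/1
  p_1/q_1 = 189/4
  p_2/q_2 = 1937/41
  p_3/q_3 = 7937/168
  p_4/q_4 = 748015/15833
q_3 = 168 ≤ 323 < 15833 = q_4, so the answer is 7937/168.

7937/168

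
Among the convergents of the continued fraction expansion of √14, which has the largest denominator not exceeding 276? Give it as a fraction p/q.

449/120

√14 = [3; 1, 2, 1, 6, …] (period length 4).
Convergents:
  p_0/q_0 = 3/1
  p_1/q_1 = 4/1
  p_2/q_2 = 11/3
  p_3/q_3 = 15/4
  p_4/q_4 = 101/27
  p_5/q_5 = 116/31
  p_6/q_6 = 333/89
  p_7/q_7 = 449/120
  p_8/q_8 = 3027/809
q_7 = 120 ≤ 276 < 809 = q_8, so the answer is 449/120.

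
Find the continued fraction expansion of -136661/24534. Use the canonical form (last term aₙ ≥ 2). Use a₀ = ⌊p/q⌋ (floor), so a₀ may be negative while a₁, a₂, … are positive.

[-6; 2, 3, 17, 3, 16, 4]

-136661 = -6*24534 + 10543
24534 = 2*10543 + 3448
10543 = 3*3448 + 199
3448 = 17*199 + 65
199 = 3*65 + 4
65 = 16*4 + 1
4 = 4*1 + 0  (stop)
So -136661/24534 = [-6; 2, 3, 17, 3, 16, 4].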